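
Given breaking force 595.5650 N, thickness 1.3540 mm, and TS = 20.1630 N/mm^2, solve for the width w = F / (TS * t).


Formula: w = F / (TS * t)
Substituting: w = 595.5650 / (20.1630 * 1.3540)
Result: 21.8150 mm


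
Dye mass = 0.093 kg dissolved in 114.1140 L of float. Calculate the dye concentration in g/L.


Formula: Conc = dye_mass(kg) / volume(L) * 1000
Substituting: Conc = 0.093 / 114.1140 * 1000
Result: 0.8150 g/L


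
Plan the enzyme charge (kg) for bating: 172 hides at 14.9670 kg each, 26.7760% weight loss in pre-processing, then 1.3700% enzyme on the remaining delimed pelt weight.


Total_raw = N * avg_wt = 172 * 14.9670 = 2574.3240 kg
Substrate = Total_raw * (1 - loss/100) = 2574.3240 * (1 - 26.7760/100) = 1885.0230 kg
Enzyme = Substrate * pct / 100 = 1885.0230 * 1.3700 / 100 = 25.8248 kg


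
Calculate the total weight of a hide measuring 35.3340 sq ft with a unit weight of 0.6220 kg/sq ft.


Formula: Weight = area * weight_per_sqft
Substituting: Weight = 35.3340 * 0.6220
Result: 21.9777 kg


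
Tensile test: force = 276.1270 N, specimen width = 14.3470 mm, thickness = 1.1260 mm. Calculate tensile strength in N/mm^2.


Formula: TS = force / (width * thickness)
Substituting: TS = 276.1270 / (14.3470 * 1.1260)
Result: 17.0926 N/mm^2


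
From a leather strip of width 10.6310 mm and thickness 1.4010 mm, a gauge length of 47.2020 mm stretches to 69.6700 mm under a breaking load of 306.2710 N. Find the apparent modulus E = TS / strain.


TS = F / (w * t) = 306.2710 / (10.6310 * 1.4010) = 20.5633 N/mm^2
strain = (Lf - L0) / L0 = (69.6700 - 47.2020) / 47.2020 = 0.4760
E = TS / strain = 20.5633 / 0.4760 = 43.2006 N/mm^2


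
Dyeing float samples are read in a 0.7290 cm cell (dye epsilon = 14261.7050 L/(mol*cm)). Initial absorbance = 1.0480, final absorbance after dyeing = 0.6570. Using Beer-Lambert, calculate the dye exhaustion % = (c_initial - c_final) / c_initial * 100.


c_initial = A_i / (epsilon * l) = 1.0480 / (14261.7050 * 0.7290) = 1.0080e-04 mol/L
c_final = A_f / (epsilon * l) = 0.6570 / (14261.7050 * 0.7290) = 6.3193e-05 mol/L
Exhaustion = (c_initial - c_final) / c_initial * 100 = (1.0080e-04 - 6.3193e-05) / 1.0080e-04 * 100 = 37.3092 %


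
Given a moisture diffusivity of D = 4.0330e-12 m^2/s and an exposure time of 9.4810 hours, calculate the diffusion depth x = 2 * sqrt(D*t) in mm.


t = 9.4810 hr * 3600 = 34131.6000 s
D * t = 4.0330e-12 * 34131.6000 = 1.3765e-07
x = 2 * sqrt(D*t) = 2 * sqrt(1.3765e-07) = 7.4203e-04 m = 0.7420 mm


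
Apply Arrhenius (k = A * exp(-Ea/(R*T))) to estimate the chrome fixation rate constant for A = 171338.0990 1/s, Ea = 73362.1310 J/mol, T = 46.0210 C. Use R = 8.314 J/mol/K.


T_K = T_C + 273.15 = 46.0210 + 273.15 = 319.1710 K
exponent = -Ea / (R * T_K) = -73362.1310 / (8.314 * 319.1710) = -27.6464
k = A * exp(exponent) = 171338.0990 * exp(-27.6464) = 1.6872e-07 1/s


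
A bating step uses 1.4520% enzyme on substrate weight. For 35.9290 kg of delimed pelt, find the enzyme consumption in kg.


Formula: Enzyme = substrate * pct / 100
Substituting: Enzyme = 35.9290 * 1.4520 / 100
Result: 0.5217 kg


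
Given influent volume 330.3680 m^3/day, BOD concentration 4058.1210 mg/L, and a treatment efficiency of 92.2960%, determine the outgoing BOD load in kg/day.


Load_in = volume * conc / 1000 = 330.3680 * 4058.1210 / 1000 = 1340.6733 kg/day
Removed = Load_in * eff / 100 = 1340.6733 * 92.2960 / 100 = 1237.3878 kg/day
Load_out = Load_in - Removed = 1340.6733 - 1237.3878 = 103.2855 kg/day


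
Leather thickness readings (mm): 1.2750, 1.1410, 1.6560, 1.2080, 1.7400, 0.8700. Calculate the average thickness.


Formula: Average = sum / n
Substituting: Average = 7.8900 / 6
Result: 1.3150 mm


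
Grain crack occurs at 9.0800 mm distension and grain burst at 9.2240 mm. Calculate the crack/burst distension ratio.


Formula: Ratio = crack / burst
Substituting: Ratio = 9.0800 / 9.2240
Result: 0.9844


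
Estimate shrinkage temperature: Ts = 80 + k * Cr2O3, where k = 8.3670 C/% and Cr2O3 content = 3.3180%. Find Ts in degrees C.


Formula: Ts = 80 + k * Cr2O3
Substituting: Ts = 80 + 8.3670 * 3.3180
Result: 107.7617 C


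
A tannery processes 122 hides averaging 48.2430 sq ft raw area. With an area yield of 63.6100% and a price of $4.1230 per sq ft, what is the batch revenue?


Raw_total = N * avg_area = 122 * 48.2430 = 5885.6460 sq ft
Finished = Raw_total * yield / 100 = 5885.6460 * 63.6100 / 100 = 3743.8594 sq ft
Value = Finished * price = 3743.8594 * 4.1230 = 15435.9324 $


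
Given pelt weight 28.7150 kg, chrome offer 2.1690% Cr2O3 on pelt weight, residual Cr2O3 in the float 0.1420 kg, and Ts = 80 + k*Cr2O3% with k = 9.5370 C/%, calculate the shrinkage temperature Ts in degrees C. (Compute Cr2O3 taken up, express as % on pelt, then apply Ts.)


Offered = pelt * offer_pct / 100 = 28.7150 * 2.1690 / 100 = 0.6228 kg
Uptake = offered - residual = 0.6228 - 0.1420 = 0.4808 kg
Cr2O3% on pelt = uptake / pelt * 100 = 0.4808 / 28.7150 * 100 = 1.6745 %
Ts = 80 + k * Cr2O3% = 80 + 9.5370 * 1.6745 = 95.9696 C


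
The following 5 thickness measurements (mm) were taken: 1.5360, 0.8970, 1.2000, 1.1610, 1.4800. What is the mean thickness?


Formula: Average = sum / n
Substituting: Average = 6.2740 / 5
Result: 1.2548 mm


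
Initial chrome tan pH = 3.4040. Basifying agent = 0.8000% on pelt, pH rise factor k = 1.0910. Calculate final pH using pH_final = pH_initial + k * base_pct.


Formula: pH_final = pH_initial + k * base_pct
Substituting: pH_final = 3.4040 + 1.0910 * 0.8000
Result: 4.2768


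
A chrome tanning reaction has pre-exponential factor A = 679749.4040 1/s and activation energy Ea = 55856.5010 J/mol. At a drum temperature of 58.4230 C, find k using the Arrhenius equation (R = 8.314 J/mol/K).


T_K = T_C + 273.15 = 58.4230 + 273.15 = 331.5730 K
exponent = -Ea / (R * T_K) = -55856.5010 / (8.314 * 331.5730) = -20.2621
k = A * exp(exponent) = 679749.4040 * exp(-20.2621) = 0.00107802 1/s


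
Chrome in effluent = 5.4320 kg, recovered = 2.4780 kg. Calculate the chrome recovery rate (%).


Formula: Recovery = recovered / input * 100
Substituting: Recovery = 2.4780 / 5.4320 * 100
Result: 45.6186 %


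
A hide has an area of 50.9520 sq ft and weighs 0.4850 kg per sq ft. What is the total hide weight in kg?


Formula: Weight = area * weight_per_sqft
Substituting: Weight = 50.9520 * 0.4850
Result: 24.7117 kg


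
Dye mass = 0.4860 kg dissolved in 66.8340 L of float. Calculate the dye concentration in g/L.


Formula: Conc = dye_mass(kg) / volume(L) * 1000
Substituting: Conc = 0.4860 / 66.8340 * 1000
Result: 7.2717 g/L


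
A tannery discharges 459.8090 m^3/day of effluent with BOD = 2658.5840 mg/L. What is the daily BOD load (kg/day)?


Formula: BOD_load = volume * conc / 1000
Substituting: BOD_load = 459.8090 * 2658.5840 / 1000
Result: 1222.4409 kg/day


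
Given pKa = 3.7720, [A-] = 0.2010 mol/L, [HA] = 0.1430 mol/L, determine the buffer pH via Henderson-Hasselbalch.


ratio = [A-] / [HA] = 0.2010 / 0.1430 = 1.4056
log10(ratio) = 0.1479
pH = pKa + log10(ratio) = 3.7720 + 0.1479 = 3.9199


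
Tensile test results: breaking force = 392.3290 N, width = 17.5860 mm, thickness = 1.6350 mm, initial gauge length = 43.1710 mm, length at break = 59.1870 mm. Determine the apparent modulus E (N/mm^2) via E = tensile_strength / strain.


TS = F / (w * t) = 392.3290 / (17.5860 * 1.6350) = 13.6448 N/mm^2
strain = (Lf - L0) / L0 = (59.1870 - 43.1710) / 43.1710 = 0.3710
E = TS / strain = 13.6448 / 0.3710 = 36.7793 N/mm^2


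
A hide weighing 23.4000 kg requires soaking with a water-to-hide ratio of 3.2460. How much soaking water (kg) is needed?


Formula: Water = hide_weight * ratio
Substituting: Water = 23.4000 * 3.2460
Result: 75.9564 kg


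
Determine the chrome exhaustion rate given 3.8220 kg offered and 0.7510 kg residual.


Formula: Uptake = (offered - residual) / offered * 100
Substituting: Uptake = (3.8220 - 0.7510) / 3.8220 * 100
Result: 80.3506 %


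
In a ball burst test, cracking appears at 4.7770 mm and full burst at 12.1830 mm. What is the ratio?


Formula: Ratio = crack / burst
Substituting: Ratio = 4.7770 / 12.1830
Result: 0.3921


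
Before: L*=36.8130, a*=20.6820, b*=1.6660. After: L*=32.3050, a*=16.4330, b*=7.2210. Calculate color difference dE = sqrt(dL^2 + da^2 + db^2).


dL = -4.5080, da = -4.2490, db = 5.5550
dE = sqrt((-4.5080)^2 + (-4.2490)^2 + 5.5550^2) = 8.3207


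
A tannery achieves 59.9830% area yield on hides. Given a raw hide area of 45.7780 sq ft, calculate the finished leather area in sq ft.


Formula: finished = raw * yield / 100
Substituting: finished = 45.7780 * 59.9830 / 100
Result: 27.4590 sq ft


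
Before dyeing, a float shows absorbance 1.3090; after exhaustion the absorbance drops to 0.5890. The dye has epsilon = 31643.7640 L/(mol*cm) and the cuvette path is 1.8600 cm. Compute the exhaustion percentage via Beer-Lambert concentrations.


c_initial = A_i / (epsilon * l) = 1.3090 / (31643.7640 * 1.8600) = 2.2240e-05 mol/L
c_final = A_f / (epsilon * l) = 0.5890 / (31643.7640 * 1.8600) = 1.0007e-05 mol/L
Exhaustion = (c_initial - c_final) / c_initial * 100 = (2.2240e-05 - 1.0007e-05) / 2.2240e-05 * 100 = 55.0038 %


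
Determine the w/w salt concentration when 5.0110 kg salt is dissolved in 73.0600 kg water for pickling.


Formula: Conc = salt / (water + salt) * 100
Substituting: Conc = 5.0110 / (73.0600 + 5.0110) * 100
Result: 6.4185 %


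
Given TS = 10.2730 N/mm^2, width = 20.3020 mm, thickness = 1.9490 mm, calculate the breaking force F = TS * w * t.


Formula: F = TS * w * t
Substituting: F = 10.2730 * 20.3020 * 1.9490
Result: 406.4882 N


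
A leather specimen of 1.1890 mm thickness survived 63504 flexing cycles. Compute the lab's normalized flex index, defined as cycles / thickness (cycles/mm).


Formula: Index = cycles / thickness
Substituting: Index = 63504 / 1.1890
Result: 53409.5879 cycles/mm


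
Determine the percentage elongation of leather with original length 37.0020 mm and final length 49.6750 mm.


Formula: Elongation = (Lf - L0) / L0 * 100
Substituting: Elongation = (49.6750 - 37.0020) / 37.0020 * 100
Result: 34.2495 %


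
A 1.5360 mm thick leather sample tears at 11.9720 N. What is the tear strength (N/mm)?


Formula: Tear strength = force / thickness
Substituting: Tear strength = 11.9720 / 1.5360
Result: 7.7943 N/mm


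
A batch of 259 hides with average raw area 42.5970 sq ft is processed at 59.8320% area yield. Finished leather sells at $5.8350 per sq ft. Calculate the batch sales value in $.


Raw_total = N * avg_area = 259 * 42.5970 = 11032.6230 sq ft
Finished = Raw_total * yield / 100 = 11032.6230 * 59.8320 / 100 = 6601.0390 sq ft
Value = Finished * price = 6601.0390 * 5.8350 = 38517.0625 $


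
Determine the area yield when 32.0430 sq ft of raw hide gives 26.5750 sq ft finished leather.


Formula: Yield = finished / raw * 100
Substituting: Yield = 26.5750 / 32.0430 * 100
Result: 82.9354 %


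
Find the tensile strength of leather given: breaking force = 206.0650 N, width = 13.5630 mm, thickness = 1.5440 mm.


Formula: TS = force / (width * thickness)
Substituting: TS = 206.0650 / (13.5630 * 1.5440)
Result: 9.8401 N/mm^2


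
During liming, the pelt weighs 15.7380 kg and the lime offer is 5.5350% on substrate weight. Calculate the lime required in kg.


Formula: Lime = substrate * pct / 100
Substituting: Lime = 15.7380 * 5.5350 / 100
Result: 0.8711 kg


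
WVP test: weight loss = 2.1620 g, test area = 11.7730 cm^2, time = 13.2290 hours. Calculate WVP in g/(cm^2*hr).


Formula: WVP = loss / (area * time)
Substituting: WVP = 2.1620 / (11.7730 * 13.2290)
Result: 0.0138817 g/(cm^2*hr)


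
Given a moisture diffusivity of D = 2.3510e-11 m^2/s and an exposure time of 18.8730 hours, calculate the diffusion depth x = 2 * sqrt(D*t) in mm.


t = 18.8730 hr * 3600 = 67942.8000 s
D * t = 2.3510e-11 * 67942.8000 = 1.5973e-06
x = 2 * sqrt(D*t) = 2 * sqrt(1.5973e-06) = 0.00252771 m = 2.5277 mm


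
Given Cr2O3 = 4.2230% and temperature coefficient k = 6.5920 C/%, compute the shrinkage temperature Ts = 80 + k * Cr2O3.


Formula: Ts = 80 + k * Cr2O3
Substituting: Ts = 80 + 6.5920 * 4.2230
Result: 107.8380 C


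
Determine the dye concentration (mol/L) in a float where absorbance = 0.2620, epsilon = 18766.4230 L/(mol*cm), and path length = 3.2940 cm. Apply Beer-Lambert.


Formula: c = A / (epsilon * l)
Substituting: c = 0.2620 / (18766.4230 * 3.2940)
Result: 4.2383e-06 mol/L


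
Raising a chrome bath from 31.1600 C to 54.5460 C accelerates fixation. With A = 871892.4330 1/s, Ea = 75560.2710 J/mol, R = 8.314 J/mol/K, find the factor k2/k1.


T1 = 31.1600 + 273.15 = 304.3100 K; T2 = 54.5460 + 273.15 = 327.6960 K
k1 = A * exp(-Ea/(R*T1)) = 871892.4330 * exp(-75560.2710/(8.314*304.3100)) = 9.3350e-08 1/s
k2 = A * exp(-Ea/(R*T2)) = 871892.4330 * exp(-75560.2710/(8.314*327.6960)) = 7.8658e-07 1/s
k2/k1 = 7.8658e-07 / 9.3350e-08 = 8.4261


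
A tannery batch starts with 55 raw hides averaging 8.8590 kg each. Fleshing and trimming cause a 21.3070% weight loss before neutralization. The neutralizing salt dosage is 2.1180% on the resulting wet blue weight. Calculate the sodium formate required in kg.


Total_raw = N * avg_wt = 55 * 8.8590 = 487.2450 kg
Substrate = Total_raw * (1 - loss/100) = 487.2450 * (1 - 21.3070/100) = 383.4277 kg
Neutralizer = Substrate * pct / 100 = 383.4277 * 2.1180 / 100 = 8.1210 kg


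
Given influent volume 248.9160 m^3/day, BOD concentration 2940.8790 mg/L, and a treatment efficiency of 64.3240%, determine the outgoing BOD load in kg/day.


Load_in = volume * conc / 1000 = 248.9160 * 2940.8790 / 1000 = 732.0318 kg/day
Removed = Load_in * eff / 100 = 732.0318 * 64.3240 / 100 = 470.8722 kg/day
Load_out = Load_in - Removed = 732.0318 - 470.8722 = 261.1597 kg/day


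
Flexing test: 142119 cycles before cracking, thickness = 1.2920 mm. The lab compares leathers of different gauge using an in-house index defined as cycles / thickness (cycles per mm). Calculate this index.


Formula: Index = cycles / thickness
Substituting: Index = 142119 / 1.2920
Result: 109999.2260 cycles/mm


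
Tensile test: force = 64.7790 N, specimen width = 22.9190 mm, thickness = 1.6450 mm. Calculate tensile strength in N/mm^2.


Formula: TS = force / (width * thickness)
Substituting: TS = 64.7790 / (22.9190 * 1.6450)
Result: 1.7182 N/mm^2


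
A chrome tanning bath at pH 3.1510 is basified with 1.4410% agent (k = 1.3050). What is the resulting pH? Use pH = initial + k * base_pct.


Formula: pH_final = pH_initial + k * base_pct
Substituting: pH_final = 3.1510 + 1.3050 * 1.4410
Result: 5.0315


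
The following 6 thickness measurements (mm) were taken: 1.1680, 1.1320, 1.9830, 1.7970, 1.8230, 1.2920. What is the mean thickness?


Formula: Average = sum / n
Substituting: Average = 9.1950 / 6
Result: 1.5325 mm


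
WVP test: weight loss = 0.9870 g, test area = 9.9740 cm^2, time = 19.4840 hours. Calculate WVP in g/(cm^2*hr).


Formula: WVP = loss / (area * time)
Substituting: WVP = 0.9870 / (9.9740 * 19.4840)
Result: 0.0050789 g/(cm^2*hr)


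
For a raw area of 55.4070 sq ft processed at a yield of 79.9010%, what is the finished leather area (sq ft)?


Formula: finished = raw * yield / 100
Substituting: finished = 55.4070 * 79.9010 / 100
Result: 44.2707 sq ft


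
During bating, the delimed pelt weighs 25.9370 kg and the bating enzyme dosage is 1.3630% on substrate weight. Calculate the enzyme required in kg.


Formula: Enzyme = substrate * pct / 100
Substituting: Enzyme = 25.9370 * 1.3630 / 100
Result: 0.3535 kg


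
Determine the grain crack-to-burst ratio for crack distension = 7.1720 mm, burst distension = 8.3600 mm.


Formula: Ratio = crack / burst
Substituting: Ratio = 7.1720 / 8.3600
Result: 0.8579


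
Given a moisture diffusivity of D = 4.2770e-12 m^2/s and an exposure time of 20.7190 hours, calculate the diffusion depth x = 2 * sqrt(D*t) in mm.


t = 20.7190 hr * 3600 = 74588.4000 s
D * t = 4.2770e-12 * 74588.4000 = 3.1901e-07
x = 2 * sqrt(D*t) = 2 * sqrt(3.1901e-07) = 0.00112963 m = 1.1296 mm


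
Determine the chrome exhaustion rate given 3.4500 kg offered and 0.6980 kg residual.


Formula: Uptake = (offered - residual) / offered * 100
Substituting: Uptake = (3.4500 - 0.6980) / 3.4500 * 100
Result: 79.7681 %


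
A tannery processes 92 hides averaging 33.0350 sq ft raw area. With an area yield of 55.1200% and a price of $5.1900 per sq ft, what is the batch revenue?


Raw_total = N * avg_area = 92 * 33.0350 = 3039.2200 sq ft
Finished = Raw_total * yield / 100 = 3039.2200 * 55.1200 / 100 = 1675.2181 sq ft
Value = Finished * price = 1675.2181 * 5.1900 = 8694.3818 $


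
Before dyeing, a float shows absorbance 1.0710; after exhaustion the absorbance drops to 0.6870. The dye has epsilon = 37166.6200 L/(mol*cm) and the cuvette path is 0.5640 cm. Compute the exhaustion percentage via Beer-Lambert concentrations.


c_initial = A_i / (epsilon * l) = 1.0710 / (37166.6200 * 0.5640) = 5.1093e-05 mol/L
c_final = A_f / (epsilon * l) = 0.6870 / (37166.6200 * 0.5640) = 3.2774e-05 mol/L
Exhaustion = (c_initial - c_final) / c_initial * 100 = (5.1093e-05 - 3.2774e-05) / 5.1093e-05 * 100 = 35.8543 %


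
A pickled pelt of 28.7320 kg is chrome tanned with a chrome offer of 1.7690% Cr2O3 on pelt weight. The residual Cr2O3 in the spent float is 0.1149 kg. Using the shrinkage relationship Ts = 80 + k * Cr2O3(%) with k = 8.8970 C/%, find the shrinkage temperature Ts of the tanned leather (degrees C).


Offered = pelt * offer_pct / 100 = 28.7320 * 1.7690 / 100 = 0.5083 kg
Uptake = offered - residual = 0.5083 - 0.1149 = 0.3934 kg
Cr2O3% on pelt = uptake / pelt * 100 = 0.3934 / 28.7320 * 100 = 1.3691 %
Ts = 80 + k * Cr2O3% = 80 + 8.8970 * 1.3691 = 92.1809 C


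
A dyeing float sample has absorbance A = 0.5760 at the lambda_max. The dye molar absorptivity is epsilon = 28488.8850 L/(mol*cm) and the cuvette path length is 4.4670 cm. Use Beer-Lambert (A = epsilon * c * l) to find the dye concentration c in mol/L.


Formula: c = A / (epsilon * l)
Substituting: c = 0.5760 / (28488.8850 * 4.4670)
Result: 4.5262e-06 mol/L


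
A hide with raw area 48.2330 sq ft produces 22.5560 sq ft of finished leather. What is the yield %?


Formula: Yield = finished / raw * 100
Substituting: Yield = 22.5560 / 48.2330 * 100
Result: 46.7647 %


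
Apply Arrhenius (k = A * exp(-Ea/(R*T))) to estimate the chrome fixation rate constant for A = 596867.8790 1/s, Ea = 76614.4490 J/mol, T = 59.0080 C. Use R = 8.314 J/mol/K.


T_K = T_C + 273.15 = 59.0080 + 273.15 = 332.1580 K
exponent = -Ea / (R * T_K) = -76614.4490 / (8.314 * 332.1580) = -27.7432
k = A * exp(exponent) = 596867.8790 * exp(-27.7432) = 5.3355e-07 1/s


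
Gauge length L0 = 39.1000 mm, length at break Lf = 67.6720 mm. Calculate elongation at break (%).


Formula: Elongation = (Lf - L0) / L0 * 100
Substituting: Elongation = (67.6720 - 39.1000) / 39.1000 * 100
Result: 73.0742 %


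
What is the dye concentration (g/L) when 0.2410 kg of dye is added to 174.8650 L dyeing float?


Formula: Conc = dye_mass(kg) / volume(L) * 1000
Substituting: Conc = 0.2410 / 174.8650 * 1000
Result: 1.3782 g/L


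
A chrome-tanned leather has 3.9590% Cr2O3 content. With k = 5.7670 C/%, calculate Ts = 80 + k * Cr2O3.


Formula: Ts = 80 + k * Cr2O3
Substituting: Ts = 80 + 5.7670 * 3.9590
Result: 102.8316 C


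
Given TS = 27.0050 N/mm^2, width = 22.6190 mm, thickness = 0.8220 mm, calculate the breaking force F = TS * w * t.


Formula: F = TS * w * t
Substituting: F = 27.0050 * 22.6190 * 0.8220
Result: 502.0991 N


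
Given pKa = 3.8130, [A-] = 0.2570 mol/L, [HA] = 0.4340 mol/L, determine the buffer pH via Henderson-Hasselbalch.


ratio = [A-] / [HA] = 0.2570 / 0.4340 = 0.5922
log10(ratio) = -0.2276
pH = pKa + log10(ratio) = 3.8130 - 0.2276 = 3.5854


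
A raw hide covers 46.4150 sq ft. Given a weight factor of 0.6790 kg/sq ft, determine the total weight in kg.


Formula: Weight = area * weight_per_sqft
Substituting: Weight = 46.4150 * 0.6790
Result: 31.5158 kg


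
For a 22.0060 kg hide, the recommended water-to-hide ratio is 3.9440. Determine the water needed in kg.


Formula: Water = hide_weight * ratio
Substituting: Water = 22.0060 * 3.9440
Result: 86.7917 kg


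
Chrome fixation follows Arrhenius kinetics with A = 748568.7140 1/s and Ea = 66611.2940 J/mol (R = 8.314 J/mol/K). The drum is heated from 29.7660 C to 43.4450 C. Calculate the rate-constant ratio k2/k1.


T1 = 29.7660 + 273.15 = 302.9160 K; T2 = 43.4450 + 273.15 = 316.5950 K
k1 = A * exp(-Ea/(R*T1)) = 748568.7140 * exp(-66611.2940/(8.314*302.9160)) = 2.4401e-06 1/s
k2 = A * exp(-Ea/(R*T2)) = 748568.7140 * exp(-66611.2940/(8.314*316.5950)) = 7.6509e-06 1/s
k2/k1 = 7.6509e-06 / 2.4401e-06 = 3.1355


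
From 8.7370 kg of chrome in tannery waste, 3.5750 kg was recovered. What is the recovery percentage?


Formula: Recovery = recovered / input * 100
Substituting: Recovery = 3.5750 / 8.7370 * 100
Result: 40.9179 %


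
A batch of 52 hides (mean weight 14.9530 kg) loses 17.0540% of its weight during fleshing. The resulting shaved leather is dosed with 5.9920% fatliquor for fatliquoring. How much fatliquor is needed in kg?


Total_raw = N * avg_wt = 52 * 14.9530 = 777.5560 kg
Substrate = Total_raw * (1 - loss/100) = 777.5560 * (1 - 17.0540/100) = 644.9516 kg
Fat = Substrate * pct / 100 = 644.9516 * 5.9920 / 100 = 38.6455 kg


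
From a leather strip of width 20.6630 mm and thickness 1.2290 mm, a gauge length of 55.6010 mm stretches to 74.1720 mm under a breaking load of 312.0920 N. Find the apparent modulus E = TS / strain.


TS = F / (w * t) = 312.0920 / (20.6630 * 1.2290) = 12.2896 N/mm^2
strain = (Lf - L0) / L0 = (74.1720 - 55.6010) / 55.6010 = 0.3340
E = TS / strain = 12.2896 / 0.3340 = 36.7947 N/mm^2


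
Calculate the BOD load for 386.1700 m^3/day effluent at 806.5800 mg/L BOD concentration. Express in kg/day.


Formula: BOD_load = volume * conc / 1000
Substituting: BOD_load = 386.1700 * 806.5800 / 1000
Result: 311.4770 kg/day


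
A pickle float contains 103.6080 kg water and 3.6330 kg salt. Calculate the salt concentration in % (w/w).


Formula: Conc = salt / (water + salt) * 100
Substituting: Conc = 3.6330 / (103.6080 + 3.6330) * 100
Result: 3.3877 %


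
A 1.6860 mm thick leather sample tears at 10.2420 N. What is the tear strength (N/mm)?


Formula: Tear strength = force / thickness
Substituting: Tear strength = 10.2420 / 1.6860
Result: 6.0747 N/mm


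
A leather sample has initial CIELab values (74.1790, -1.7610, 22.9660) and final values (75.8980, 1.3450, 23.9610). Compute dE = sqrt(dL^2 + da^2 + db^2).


dL = 1.7190, da = 3.1060, db = 0.9950
dE = sqrt(1.7190^2 + 3.1060^2 + 0.9950^2) = 3.6868


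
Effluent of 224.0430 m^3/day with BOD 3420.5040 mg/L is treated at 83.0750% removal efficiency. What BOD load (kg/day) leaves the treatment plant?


Load_in = volume * conc / 1000 = 224.0430 * 3420.5040 / 1000 = 766.3400 kg/day
Removed = Load_in * eff / 100 = 766.3400 * 83.0750 / 100 = 636.6369 kg/day
Load_out = Load_in - Removed = 766.3400 - 636.6369 = 129.7030 kg/day


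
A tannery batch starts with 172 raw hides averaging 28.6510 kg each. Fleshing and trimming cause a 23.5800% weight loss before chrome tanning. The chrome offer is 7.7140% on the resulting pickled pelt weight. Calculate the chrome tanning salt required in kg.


Total_raw = N * avg_wt = 172 * 28.6510 = 4927.9720 kg
Substrate = Total_raw * (1 - loss/100) = 4927.9720 * (1 - 23.5800/100) = 3765.9562 kg
Chrome = Substrate * pct / 100 = 3765.9562 * 7.7140 / 100 = 290.5059 kg


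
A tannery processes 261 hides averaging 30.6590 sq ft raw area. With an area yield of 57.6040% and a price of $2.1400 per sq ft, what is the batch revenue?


Raw_total = N * avg_area = 261 * 30.6590 = 8001.9990 sq ft
Finished = Raw_total * yield / 100 = 8001.9990 * 57.6040 / 100 = 4609.4715 sq ft
Value = Finished * price = 4609.4715 * 2.1400 = 9864.2690 $


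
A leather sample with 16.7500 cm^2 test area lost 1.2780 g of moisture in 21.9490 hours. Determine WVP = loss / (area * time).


Formula: WVP = loss / (area * time)
Substituting: WVP = 1.2780 / (16.7500 * 21.9490)
Result: 0.00347617 g/(cm^2*hr)


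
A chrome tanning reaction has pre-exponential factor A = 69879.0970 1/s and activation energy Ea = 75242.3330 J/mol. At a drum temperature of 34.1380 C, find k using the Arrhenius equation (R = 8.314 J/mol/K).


T_K = T_C + 273.15 = 34.1380 + 273.15 = 307.2880 K
exponent = -Ea / (R * T_K) = -75242.3330 / (8.314 * 307.2880) = -29.4514
k = A * exp(exponent) = 69879.0970 * exp(-29.4514) = 1.1317e-08 1/s


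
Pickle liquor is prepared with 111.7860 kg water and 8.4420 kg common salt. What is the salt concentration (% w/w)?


Formula: Conc = salt / (water + salt) * 100
Substituting: Conc = 8.4420 / (111.7860 + 8.4420) * 100
Result: 7.0217 %


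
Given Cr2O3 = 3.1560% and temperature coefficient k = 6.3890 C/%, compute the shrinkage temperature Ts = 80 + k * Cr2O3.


Formula: Ts = 80 + k * Cr2O3
Substituting: Ts = 80 + 6.3890 * 3.1560
Result: 100.1637 C


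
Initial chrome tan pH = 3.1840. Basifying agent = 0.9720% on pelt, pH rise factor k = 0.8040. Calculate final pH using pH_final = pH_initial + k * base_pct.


Formula: pH_final = pH_initial + k * base_pct
Substituting: pH_final = 3.1840 + 0.8040 * 0.9720
Result: 3.9655


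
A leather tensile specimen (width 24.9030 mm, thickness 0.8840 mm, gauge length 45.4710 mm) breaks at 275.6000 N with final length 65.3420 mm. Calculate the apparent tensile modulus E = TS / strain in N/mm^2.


TS = F / (w * t) = 275.6000 / (24.9030 * 0.8840) = 12.5192 N/mm^2
strain = (Lf - L0) / L0 = (65.3420 - 45.4710) / 45.4710 = 0.4370
E = TS / strain = 12.5192 / 0.4370 = 28.6477 N/mm^2


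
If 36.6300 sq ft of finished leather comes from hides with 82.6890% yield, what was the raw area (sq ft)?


Formula: raw = finished * 100 / yield
Substituting: raw = 36.6300 * 100 / 82.6890
Result: 44.2985 sq ft


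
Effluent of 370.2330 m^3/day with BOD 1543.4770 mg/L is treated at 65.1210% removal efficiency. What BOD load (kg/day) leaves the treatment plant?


Load_in = volume * conc / 1000 = 370.2330 * 1543.4770 / 1000 = 571.4461 kg/day
Removed = Load_in * eff / 100 = 571.4461 * 65.1210 / 100 = 372.1314 kg/day
Load_out = Load_in - Removed = 571.4461 - 372.1314 = 199.3147 kg/day


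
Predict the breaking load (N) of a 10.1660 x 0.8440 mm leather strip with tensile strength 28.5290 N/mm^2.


Formula: F = TS * w * t
Substituting: F = 28.5290 * 10.1660 * 0.8440
Result: 244.7818 N


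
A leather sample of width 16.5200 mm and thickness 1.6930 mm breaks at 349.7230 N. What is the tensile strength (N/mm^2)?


Formula: TS = force / (width * thickness)
Substituting: TS = 349.7230 / (16.5200 * 1.6930)
Result: 12.5042 N/mm^2


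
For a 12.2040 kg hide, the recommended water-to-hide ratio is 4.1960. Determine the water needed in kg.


Formula: Water = hide_weight * ratio
Substituting: Water = 12.2040 * 4.1960
Result: 51.2080 kg


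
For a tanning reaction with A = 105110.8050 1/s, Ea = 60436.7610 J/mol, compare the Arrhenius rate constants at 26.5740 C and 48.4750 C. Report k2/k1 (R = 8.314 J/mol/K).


T1 = 26.5740 + 273.15 = 299.7240 K; T2 = 48.4750 + 273.15 = 321.6250 K
k1 = A * exp(-Ea/(R*T1)) = 105110.8050 * exp(-60436.7610/(8.314*299.7240)) = 3.0804e-06 1/s
k2 = A * exp(-Ea/(R*T2)) = 105110.8050 * exp(-60436.7610/(8.314*321.6250)) = 1.6064e-05 1/s
k2/k1 = 1.6064e-05 / 3.0804e-06 = 5.2149


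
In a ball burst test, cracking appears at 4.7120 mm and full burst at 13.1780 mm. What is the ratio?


Formula: Ratio = crack / burst
Substituting: Ratio = 4.7120 / 13.1780
Result: 0.3576


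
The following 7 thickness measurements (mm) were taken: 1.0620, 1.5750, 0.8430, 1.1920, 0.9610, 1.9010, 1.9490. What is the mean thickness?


Formula: Average = sum / n
Substituting: Average = 9.4830 / 7
Result: 1.3547 mm


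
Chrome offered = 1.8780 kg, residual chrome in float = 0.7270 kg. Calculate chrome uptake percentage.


Formula: Uptake = (offered - residual) / offered * 100
Substituting: Uptake = (1.8780 - 0.7270) / 1.8780 * 100
Result: 61.2886 %


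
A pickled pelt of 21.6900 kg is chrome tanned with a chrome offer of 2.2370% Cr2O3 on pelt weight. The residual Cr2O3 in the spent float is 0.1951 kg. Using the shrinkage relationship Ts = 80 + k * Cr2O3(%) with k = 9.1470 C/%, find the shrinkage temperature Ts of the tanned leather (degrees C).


Offered = pelt * offer_pct / 100 = 21.6900 * 2.2370 / 100 = 0.4852 kg
Uptake = offered - residual = 0.4852 - 0.1951 = 0.2901 kg
Cr2O3% on pelt = uptake / pelt * 100 = 0.2901 / 21.6900 * 100 = 1.3375 %
Ts = 80 + k * Cr2O3% = 80 + 9.1470 * 1.3375 = 92.2342 C


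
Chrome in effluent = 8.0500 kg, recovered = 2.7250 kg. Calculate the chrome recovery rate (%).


Formula: Recovery = recovered / input * 100
Substituting: Recovery = 2.7250 / 8.0500 * 100
Result: 33.8509 %


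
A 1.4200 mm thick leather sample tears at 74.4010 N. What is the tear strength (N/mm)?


Formula: Tear strength = force / thickness
Substituting: Tear strength = 74.4010 / 1.4200
Result: 52.3951 N/mm


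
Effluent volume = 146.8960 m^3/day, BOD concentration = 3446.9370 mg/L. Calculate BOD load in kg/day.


Formula: BOD_load = volume * conc / 1000
Substituting: BOD_load = 146.8960 * 3446.9370 / 1000
Result: 506.3413 kg/day


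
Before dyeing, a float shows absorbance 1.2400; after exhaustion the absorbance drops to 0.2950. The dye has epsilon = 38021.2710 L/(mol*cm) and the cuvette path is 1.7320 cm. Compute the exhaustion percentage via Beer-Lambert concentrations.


c_initial = A_i / (epsilon * l) = 1.2400 / (38021.2710 * 1.7320) = 1.8830e-05 mol/L
c_final = A_f / (epsilon * l) = 0.2950 / (38021.2710 * 1.7320) = 4.4797e-06 mol/L
Exhaustion = (c_initial - c_final) / c_initial * 100 = (1.8830e-05 - 4.4797e-06) / 1.8830e-05 * 100 = 76.2097 %


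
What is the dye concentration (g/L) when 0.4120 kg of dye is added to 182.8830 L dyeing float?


Formula: Conc = dye_mass(kg) / volume(L) * 1000
Substituting: Conc = 0.4120 / 182.8830 * 1000
Result: 2.2528 g/L


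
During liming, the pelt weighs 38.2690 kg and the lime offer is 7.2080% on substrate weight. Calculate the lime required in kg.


Formula: Lime = substrate * pct / 100
Substituting: Lime = 38.2690 * 7.2080 / 100
Result: 2.7584 kg


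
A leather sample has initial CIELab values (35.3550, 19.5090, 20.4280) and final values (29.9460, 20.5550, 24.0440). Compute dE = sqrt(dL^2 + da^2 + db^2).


dL = -5.4090, da = 1.0460, db = 3.6160
dE = sqrt((-5.4090)^2 + 1.0460^2 + 3.6160^2) = 6.5899


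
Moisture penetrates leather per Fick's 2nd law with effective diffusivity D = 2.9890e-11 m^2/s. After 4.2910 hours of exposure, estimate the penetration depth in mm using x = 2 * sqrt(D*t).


t = 4.2910 hr * 3600 = 15447.6000 s
D * t = 2.9890e-11 * 15447.6000 = 4.6173e-07
x = 2 * sqrt(D*t) = 2 * sqrt(4.6173e-07) = 0.00135901 m = 1.3590 mm


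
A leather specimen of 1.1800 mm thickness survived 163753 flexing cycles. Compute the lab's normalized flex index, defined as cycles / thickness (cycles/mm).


Formula: Index = cycles / thickness
Substituting: Index = 163753 / 1.1800
Result: 138773.7288 cycles/mm


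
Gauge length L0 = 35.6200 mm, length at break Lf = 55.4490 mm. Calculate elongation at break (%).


Formula: Elongation = (Lf - L0) / L0 * 100
Substituting: Elongation = (55.4490 - 35.6200) / 35.6200 * 100
Result: 55.6682 %


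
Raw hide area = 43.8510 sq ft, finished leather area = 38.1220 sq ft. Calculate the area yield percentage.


Formula: Yield = finished / raw * 100
Substituting: Yield = 38.1220 / 43.8510 * 100
Result: 86.9353 %


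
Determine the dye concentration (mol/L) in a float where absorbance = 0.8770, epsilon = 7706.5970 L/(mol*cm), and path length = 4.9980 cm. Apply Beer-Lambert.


Formula: c = A / (epsilon * l)
Substituting: c = 0.8770 / (7706.5970 * 4.9980)
Result: 2.2769e-05 mol/L


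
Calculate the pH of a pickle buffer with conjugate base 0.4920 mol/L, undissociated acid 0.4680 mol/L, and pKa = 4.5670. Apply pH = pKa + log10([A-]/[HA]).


ratio = [A-] / [HA] = 0.4920 / 0.4680 = 1.0513
log10(ratio) = 0.0217192
pH = pKa + log10(ratio) = 4.5670 + 0.0217192 = 4.5887


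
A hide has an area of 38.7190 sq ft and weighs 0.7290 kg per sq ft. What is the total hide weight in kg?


Formula: Weight = area * weight_per_sqft
Substituting: Weight = 38.7190 * 0.7290
Result: 28.2262 kg


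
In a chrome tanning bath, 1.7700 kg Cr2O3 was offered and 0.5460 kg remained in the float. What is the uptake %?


Formula: Uptake = (offered - residual) / offered * 100
Substituting: Uptake = (1.7700 - 0.5460) / 1.7700 * 100
Result: 69.1525 %


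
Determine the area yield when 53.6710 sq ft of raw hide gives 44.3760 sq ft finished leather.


Formula: Yield = finished / raw * 100
Substituting: Yield = 44.3760 / 53.6710 * 100
Result: 82.6815 %


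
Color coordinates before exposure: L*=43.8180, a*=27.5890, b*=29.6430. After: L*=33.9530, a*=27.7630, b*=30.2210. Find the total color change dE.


dL = -9.8650, da = 0.1740, db = 0.5780
dE = sqrt((-9.8650)^2 + 0.1740^2 + 0.5780^2) = 9.8835


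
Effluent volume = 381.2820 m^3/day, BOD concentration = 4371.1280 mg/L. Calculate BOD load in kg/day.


Formula: BOD_load = volume * conc / 1000
Substituting: BOD_load = 381.2820 * 4371.1280 / 1000
Result: 1666.6324 kg/day


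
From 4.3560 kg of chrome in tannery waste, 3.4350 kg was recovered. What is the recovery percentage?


Formula: Recovery = recovered / input * 100
Substituting: Recovery = 3.4350 / 4.3560 * 100
Result: 78.8567 %


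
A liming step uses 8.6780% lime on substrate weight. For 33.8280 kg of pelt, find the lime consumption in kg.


Formula: Lime = substrate * pct / 100
Substituting: Lime = 33.8280 * 8.6780 / 100
Result: 2.9356 kg


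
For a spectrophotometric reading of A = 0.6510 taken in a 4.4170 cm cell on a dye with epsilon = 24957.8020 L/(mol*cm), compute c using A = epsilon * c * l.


Formula: c = A / (epsilon * l)
Substituting: c = 0.6510 / (24957.8020 * 4.4170)
Result: 5.9054e-06 mol/L


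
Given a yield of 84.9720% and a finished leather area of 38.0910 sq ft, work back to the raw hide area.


Formula: raw = finished * 100 / yield
Substituting: raw = 38.0910 * 100 / 84.9720
Result: 44.8277 sq ft


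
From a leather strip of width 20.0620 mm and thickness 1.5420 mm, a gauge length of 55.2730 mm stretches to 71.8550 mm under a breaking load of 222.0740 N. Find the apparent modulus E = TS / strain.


TS = F / (w * t) = 222.0740 / (20.0620 * 1.5420) = 7.1786 N/mm^2
strain = (Lf - L0) / L0 = (71.8550 - 55.2730) / 55.2730 = 0.3000
E = TS / strain = 7.1786 / 0.3000 = 23.9285 N/mm^2


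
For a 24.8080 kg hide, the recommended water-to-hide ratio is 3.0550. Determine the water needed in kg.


Formula: Water = hide_weight * ratio
Substituting: Water = 24.8080 * 3.0550
Result: 75.7884 kg


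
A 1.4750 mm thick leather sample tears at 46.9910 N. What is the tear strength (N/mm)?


Formula: Tear strength = force / thickness
Substituting: Tear strength = 46.9910 / 1.4750
Result: 31.8583 N/mm


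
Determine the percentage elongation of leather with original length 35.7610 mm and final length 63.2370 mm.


Formula: Elongation = (Lf - L0) / L0 * 100
Substituting: Elongation = (63.2370 - 35.7610) / 35.7610 * 100
Result: 76.8323 %


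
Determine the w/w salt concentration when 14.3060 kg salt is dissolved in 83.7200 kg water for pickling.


Formula: Conc = salt / (water + salt) * 100
Substituting: Conc = 14.3060 / (83.7200 + 14.3060) * 100
Result: 14.5941 %


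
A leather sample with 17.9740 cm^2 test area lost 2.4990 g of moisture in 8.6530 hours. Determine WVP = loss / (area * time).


Formula: WVP = loss / (area * time)
Substituting: WVP = 2.4990 / (17.9740 * 8.6530)
Result: 0.0160677 g/(cm^2*hr)


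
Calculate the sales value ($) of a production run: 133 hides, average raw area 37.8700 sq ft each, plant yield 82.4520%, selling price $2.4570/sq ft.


Raw_total = N * avg_area = 133 * 37.8700 = 5036.7100 sq ft
Finished = Raw_total * yield / 100 = 5036.7100 * 82.4520 / 100 = 4152.8681 sq ft
Value = Finished * price = 4152.8681 * 2.4570 = 10203.5970 $


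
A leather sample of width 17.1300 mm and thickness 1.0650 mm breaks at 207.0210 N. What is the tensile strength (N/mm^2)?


Formula: TS = force / (width * thickness)
Substituting: TS = 207.0210 / (17.1300 * 1.0650)
Result: 11.3477 N/mm^2


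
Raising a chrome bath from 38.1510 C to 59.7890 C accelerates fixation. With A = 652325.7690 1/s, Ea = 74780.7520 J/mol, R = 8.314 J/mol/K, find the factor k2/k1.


T1 = 38.1510 + 273.15 = 311.3010 K; T2 = 59.7890 + 273.15 = 332.9390 K
k1 = A * exp(-Ea/(R*T1)) = 652325.7690 * exp(-74780.7520/(8.314*311.3010)) = 1.8459e-07 1/s
k2 = A * exp(-Ea/(R*T2)) = 652325.7690 * exp(-74780.7520/(8.314*332.9390)) = 1.2070e-06 1/s
k2/k1 = 1.2070e-06 / 1.8459e-07 = 6.5392


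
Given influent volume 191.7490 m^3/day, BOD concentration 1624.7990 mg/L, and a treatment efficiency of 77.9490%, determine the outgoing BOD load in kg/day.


Load_in = volume * conc / 1000 = 191.7490 * 1624.7990 / 1000 = 311.5536 kg/day
Removed = Load_in * eff / 100 = 311.5536 * 77.9490 / 100 = 242.8529 kg/day
Load_out = Load_in - Removed = 311.5536 - 242.8529 = 68.7007 kg/day


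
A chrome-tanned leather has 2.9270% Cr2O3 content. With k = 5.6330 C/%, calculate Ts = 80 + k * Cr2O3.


Formula: Ts = 80 + k * Cr2O3
Substituting: Ts = 80 + 5.6330 * 2.9270
Result: 96.4878 C


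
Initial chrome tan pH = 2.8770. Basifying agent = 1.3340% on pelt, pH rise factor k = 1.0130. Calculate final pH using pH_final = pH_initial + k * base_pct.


Formula: pH_final = pH_initial + k * base_pct
Substituting: pH_final = 2.8770 + 1.0130 * 1.3340
Result: 4.2283


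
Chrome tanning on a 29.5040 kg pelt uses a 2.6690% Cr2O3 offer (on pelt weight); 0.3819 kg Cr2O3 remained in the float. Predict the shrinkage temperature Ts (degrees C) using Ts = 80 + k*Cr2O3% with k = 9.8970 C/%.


Offered = pelt * offer_pct / 100 = 29.5040 * 2.6690 / 100 = 0.7875 kg
Uptake = offered - residual = 0.7875 - 0.3819 = 0.4056 kg
Cr2O3% on pelt = uptake / pelt * 100 = 0.4056 / 29.5040 * 100 = 1.3746 %
Ts = 80 + k * Cr2O3% = 80 + 9.8970 * 1.3746 = 93.6044 C


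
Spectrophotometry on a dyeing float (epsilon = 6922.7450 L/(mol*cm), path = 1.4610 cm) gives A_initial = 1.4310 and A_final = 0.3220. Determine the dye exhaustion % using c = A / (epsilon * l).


c_initial = A_i / (epsilon * l) = 1.4310 / (6922.7450 * 1.4610) = 1.4149e-04 mol/L
c_final = A_f / (epsilon * l) = 0.3220 / (6922.7450 * 1.4610) = 3.1837e-05 mol/L
Exhaustion = (c_initial - c_final) / c_initial * 100 = (1.4149e-04 - 3.1837e-05) / 1.4149e-04 * 100 = 77.4983 %


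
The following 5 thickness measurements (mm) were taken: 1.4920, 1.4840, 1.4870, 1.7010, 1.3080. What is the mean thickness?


Formula: Average = sum / n
Substituting: Average = 7.4720 / 5
Result: 1.4944 mm


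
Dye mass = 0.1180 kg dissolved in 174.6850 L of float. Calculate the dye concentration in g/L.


Formula: Conc = dye_mass(kg) / volume(L) * 1000
Substituting: Conc = 0.1180 / 174.6850 * 1000
Result: 0.6755 g/L


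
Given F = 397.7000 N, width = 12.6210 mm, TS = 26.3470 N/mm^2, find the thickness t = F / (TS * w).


Formula: t = F / (TS * w)
Substituting: t = 397.7000 / (26.3470 * 12.6210)
Result: 1.1960 mm


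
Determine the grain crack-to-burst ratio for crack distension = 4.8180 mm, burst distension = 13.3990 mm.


Formula: Ratio = crack / burst
Substituting: Ratio = 4.8180 / 13.3990
Result: 0.3596
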